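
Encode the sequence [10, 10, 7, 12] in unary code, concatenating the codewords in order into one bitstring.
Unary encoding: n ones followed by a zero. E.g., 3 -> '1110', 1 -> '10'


Encode each number as n ones followed by a terminating 0:
  10 -> 11111111110 (11 bits)
  10 -> 11111111110 (11 bits)
  7 -> 11111110 (8 bits)
  12 -> 1111111111110 (13 bits)
Total length = 11 + 11 + 8 + 13 = 43 bits.

Unary([10, 10, 7, 12]) = 1111111111011111111110111111101111111111110 (43 bits)


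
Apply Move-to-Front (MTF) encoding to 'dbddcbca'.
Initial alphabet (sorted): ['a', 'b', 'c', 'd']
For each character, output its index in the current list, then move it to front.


MTF encoding:
'd': index 3 in ['a', 'b', 'c', 'd'] -> ['d', 'a', 'b', 'c']
'b': index 2 in ['d', 'a', 'b', 'c'] -> ['b', 'd', 'a', 'c']
'd': index 1 in ['b', 'd', 'a', 'c'] -> ['d', 'b', 'a', 'c']
'd': index 0 in ['d', 'b', 'a', 'c'] -> ['d', 'b', 'a', 'c']
'c': index 3 in ['d', 'b', 'a', 'c'] -> ['c', 'd', 'b', 'a']
'b': index 2 in ['c', 'd', 'b', 'a'] -> ['b', 'c', 'd', 'a']
'c': index 1 in ['b', 'c', 'd', 'a'] -> ['c', 'b', 'd', 'a']
'a': index 3 in ['c', 'b', 'd', 'a'] -> ['a', 'c', 'b', 'd']


Output: [3, 2, 1, 0, 3, 2, 1, 3]


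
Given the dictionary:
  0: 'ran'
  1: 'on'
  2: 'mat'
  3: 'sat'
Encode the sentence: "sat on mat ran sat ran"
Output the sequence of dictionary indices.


Look up each word in the dictionary:
  'sat' -> 3
  'on' -> 1
  'mat' -> 2
  'ran' -> 0
  'sat' -> 3
  'ran' -> 0

Encoded: [3, 1, 2, 0, 3, 0]


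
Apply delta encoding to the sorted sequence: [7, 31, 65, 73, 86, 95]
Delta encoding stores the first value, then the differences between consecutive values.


First value: 7
Deltas:
  31 - 7 = 24
  65 - 31 = 34
  73 - 65 = 8
  86 - 73 = 13
  95 - 86 = 9


Delta encoded: [7, 24, 34, 8, 13, 9]


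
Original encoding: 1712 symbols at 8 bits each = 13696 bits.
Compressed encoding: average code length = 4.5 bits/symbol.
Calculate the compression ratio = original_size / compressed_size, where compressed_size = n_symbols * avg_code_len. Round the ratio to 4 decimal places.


original_size = n_symbols * orig_bits = 1712 * 8 = 13696 bits
compressed_size = n_symbols * avg_code_len = 1712 * 4.5 = 7704.0 bits
ratio = original_size / compressed_size = 13696 / 7704.0 = 1.7778

Compression ratio = 1.7778


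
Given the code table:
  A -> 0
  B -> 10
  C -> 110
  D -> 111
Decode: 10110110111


Decoding:
10 -> B
110 -> C
110 -> C
111 -> D


Result: BCCD


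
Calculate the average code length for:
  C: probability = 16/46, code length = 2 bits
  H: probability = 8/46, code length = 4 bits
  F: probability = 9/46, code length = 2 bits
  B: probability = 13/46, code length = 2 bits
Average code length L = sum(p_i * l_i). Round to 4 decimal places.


Weighted contributions p_i * l_i:
  C: (16/46) * 2 = 32/46
  H: (8/46) * 4 = 32/46
  F: (9/46) * 2 = 18/46
  B: (13/46) * 2 = 26/46
Sum = (32 + 32 + 18 + 26)/46 = 108/46

L = 108/46 = 2.3478 bits/symbol


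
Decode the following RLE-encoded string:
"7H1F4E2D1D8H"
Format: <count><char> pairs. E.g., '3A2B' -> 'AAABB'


Expanding each <count><char> pair:
  7H -> 'HHHHHHH'
  1F -> 'F'
  4E -> 'EEEE'
  2D -> 'DD'
  1D -> 'D'
  8H -> 'HHHHHHHH'

Decoded = HHHHHHHFEEEEDDDHHHHHHHH


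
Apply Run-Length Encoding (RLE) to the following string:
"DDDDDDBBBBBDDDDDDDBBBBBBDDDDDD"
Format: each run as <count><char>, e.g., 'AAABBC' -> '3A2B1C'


Scanning runs left to right:
  i=0: run of 'D' x 6 -> '6D'
  i=6: run of 'B' x 5 -> '5B'
  i=11: run of 'D' x 7 -> '7D'
  i=18: run of 'B' x 6 -> '6B'
  i=24: run of 'D' x 6 -> '6D'

RLE = 6D5B7D6B6D


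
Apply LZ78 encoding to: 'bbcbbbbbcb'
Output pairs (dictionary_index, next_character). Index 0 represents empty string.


LZ78 encoding steps:
Dictionary: {0: ''}
Step 1: w='' (idx 0), next='b' -> output (0, 'b'), add 'b' as idx 1
Step 2: w='b' (idx 1), next='c' -> output (1, 'c'), add 'bc' as idx 2
Step 3: w='b' (idx 1), next='b' -> output (1, 'b'), add 'bb' as idx 3
Step 4: w='bb' (idx 3), next='b' -> output (3, 'b'), add 'bbb' as idx 4
Step 5: w='' (idx 0), next='c' -> output (0, 'c'), add 'c' as idx 5
Step 6: w='b' (idx 1), end of input -> output (1, '')


Encoded: [(0, 'b'), (1, 'c'), (1, 'b'), (3, 'b'), (0, 'c'), (1, '')]


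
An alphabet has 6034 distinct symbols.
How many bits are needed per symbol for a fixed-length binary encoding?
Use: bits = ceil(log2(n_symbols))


log2(6034) = 12.5589
Bracket: 2^12 = 4096 < 6034 <= 2^13 = 8192
So ceil(log2(6034)) = 13

bits = ceil(log2(6034)) = ceil(12.5589) = 13 bits


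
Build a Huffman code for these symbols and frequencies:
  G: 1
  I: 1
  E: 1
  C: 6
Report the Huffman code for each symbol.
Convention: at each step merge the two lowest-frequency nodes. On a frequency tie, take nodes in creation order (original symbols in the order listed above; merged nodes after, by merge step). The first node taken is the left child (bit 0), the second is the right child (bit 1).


Huffman tree construction:
Step 1: Merge G(1) + I(1) = 2
Step 2: Merge E(1) + (G+I)(2) = 3
Step 3: Merge (E+(G+I))(3) + C(6) = 9
Read each symbol's code off the tree from the root (left child = 0, right child = 1).

Codes:
  G: 010 (length 3)
  I: 011 (length 3)
  E: 00 (length 2)
  C: 1 (length 1)
Average code length: 14/9 = 1.5556 bits/symbol


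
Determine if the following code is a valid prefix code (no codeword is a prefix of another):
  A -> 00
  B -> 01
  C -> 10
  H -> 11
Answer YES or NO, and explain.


Checking each pair (does one codeword prefix another?):
  A='00' vs B='01': no prefix
  A='00' vs C='10': no prefix
  A='00' vs H='11': no prefix
  B='01' vs A='00': no prefix
  B='01' vs C='10': no prefix
  B='01' vs H='11': no prefix
  C='10' vs A='00': no prefix
  C='10' vs B='01': no prefix
  C='10' vs H='11': no prefix
  H='11' vs A='00': no prefix
  H='11' vs B='01': no prefix
  H='11' vs C='10': no prefix
No violation found over all pairs.

YES -- this is a valid prefix code. No codeword is a prefix of any other codeword.


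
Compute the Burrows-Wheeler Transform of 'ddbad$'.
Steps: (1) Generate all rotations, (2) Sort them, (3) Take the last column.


Rotations (sorted):
  0: $ddbad -> last char: d
  1: ad$ddb -> last char: b
  2: bad$dd -> last char: d
  3: d$ddba -> last char: a
  4: dbad$d -> last char: d
  5: ddbad$ -> last char: $


BWT = dbdad$


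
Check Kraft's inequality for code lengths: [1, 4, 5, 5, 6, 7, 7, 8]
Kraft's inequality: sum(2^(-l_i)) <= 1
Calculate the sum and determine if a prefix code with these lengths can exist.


Sum = 2^(-1) + 2^(-4) + 2^(-5) + 2^(-5) + 2^(-6) + 2^(-7) + 2^(-7) + 2^(-8)
    = 0.5 + 0.0625 + 0.03125 + 0.03125 + 0.015625 + 0.0078125 + 0.0078125 + 0.00390625
    = 169/256 = 0.66015625
Since 0.66015625 <= 1, Kraft's inequality IS satisfied.
A prefix code with these lengths CAN exist.

Kraft sum = 0.66015625. Satisfied.


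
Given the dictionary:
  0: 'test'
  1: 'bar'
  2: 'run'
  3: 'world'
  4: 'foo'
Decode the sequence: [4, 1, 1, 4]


Look up each index in the dictionary:
  4 -> 'foo'
  1 -> 'bar'
  1 -> 'bar'
  4 -> 'foo'

Decoded: "foo bar bar foo"


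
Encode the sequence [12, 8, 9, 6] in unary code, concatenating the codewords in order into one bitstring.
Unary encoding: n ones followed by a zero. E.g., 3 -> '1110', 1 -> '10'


Encode each number as n ones followed by a terminating 0:
  12 -> 1111111111110 (13 bits)
  8 -> 111111110 (9 bits)
  9 -> 1111111110 (10 bits)
  6 -> 1111110 (7 bits)
Total length = 13 + 9 + 10 + 7 = 39 bits.

Unary([12, 8, 9, 6]) = 111111111111011111111011111111101111110 (39 bits)


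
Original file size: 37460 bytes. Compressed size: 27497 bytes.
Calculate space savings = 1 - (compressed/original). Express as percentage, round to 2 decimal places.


ratio = compressed/original = 27497/37460 = 0.734036
savings = 1 - ratio = 1 - 0.734036 = 0.265964
as a percentage: 0.265964 * 100 = 26.6%

Space savings = 1 - 27497/37460 = 26.6%


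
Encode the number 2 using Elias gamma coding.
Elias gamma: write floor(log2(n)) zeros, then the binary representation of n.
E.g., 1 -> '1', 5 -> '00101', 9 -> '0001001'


num_bits = floor(log2(2)) + 1 = 2
leading_zeros = num_bits - 1 = 1
binary(2) = 10

Elias gamma(2) = '0' + '10' = 010 (3 bits)


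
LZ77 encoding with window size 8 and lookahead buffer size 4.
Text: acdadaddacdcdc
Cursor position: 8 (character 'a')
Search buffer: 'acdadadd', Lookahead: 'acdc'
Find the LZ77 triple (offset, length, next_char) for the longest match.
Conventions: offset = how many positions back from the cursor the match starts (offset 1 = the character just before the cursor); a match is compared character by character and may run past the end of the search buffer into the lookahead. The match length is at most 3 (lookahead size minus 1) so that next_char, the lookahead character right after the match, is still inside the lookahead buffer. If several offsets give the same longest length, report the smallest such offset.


Try each offset into the search buffer:
  offset=1 (pos 7, char 'd'): match length 0
  offset=2 (pos 6, char 'd'): match length 0
  offset=3 (pos 5, char 'a'): match length 1
  offset=4 (pos 4, char 'd'): match length 0
  offset=5 (pos 3, char 'a'): match length 1
  offset=6 (pos 2, char 'd'): match length 0
  offset=7 (pos 1, char 'c'): match length 0
  offset=8 (pos 0, char 'a'): match length 3
Longest match has length 3 at offset 8.
next_char = character at position 8 + 3 = 11 -> 'c'

Best match: offset=8, length=3 (matching 'acd' starting at position 0)
LZ77 triple: (8, 3, 'c')


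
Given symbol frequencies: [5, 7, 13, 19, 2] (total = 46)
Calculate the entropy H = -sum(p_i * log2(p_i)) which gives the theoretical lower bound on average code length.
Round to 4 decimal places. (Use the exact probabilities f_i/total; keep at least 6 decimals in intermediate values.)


Per-symbol terms -p_i * log2(p_i) with p_i = f_i/46:
  p = 5/46 = 0.108696: log2(p) = -3.201634, -p*log2(p) = 0.348004
  p = 7/46 = 0.152174: log2(p) = -2.716207, -p*log2(p) = 0.413336
  p = 13/46 = 0.282609: log2(p) = -1.823122, -p*log2(p) = 0.515230
  p = 19/46 = 0.413043: log2(p) = -1.275634, -p*log2(p) = 0.526892
  p = 2/46 = 0.043478: log2(p) = -4.523562, -p*log2(p) = 0.196677
H = 0.348004 + 0.413336 + 0.515230 + 0.526892 + 0.196677 = 2.000139

H = 2.0001 bits/symbol


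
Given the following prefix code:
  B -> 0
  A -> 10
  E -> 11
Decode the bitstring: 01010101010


Decoding step by step:
Bits 0 -> B
Bits 10 -> A
Bits 10 -> A
Bits 10 -> A
Bits 10 -> A
Bits 10 -> A


Decoded message: BAAAAA


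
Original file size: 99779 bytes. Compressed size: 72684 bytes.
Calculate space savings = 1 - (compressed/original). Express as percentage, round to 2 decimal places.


ratio = compressed/original = 72684/99779 = 0.72845
savings = 1 - ratio = 1 - 0.72845 = 0.27155
as a percentage: 0.27155 * 100 = 27.16%

Space savings = 1 - 72684/99779 = 27.16%


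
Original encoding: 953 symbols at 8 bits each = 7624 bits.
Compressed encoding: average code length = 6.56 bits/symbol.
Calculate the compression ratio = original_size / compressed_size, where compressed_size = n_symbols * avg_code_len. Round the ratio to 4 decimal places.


original_size = n_symbols * orig_bits = 953 * 8 = 7624 bits
compressed_size = n_symbols * avg_code_len = 953 * 6.56 = 6251.68 bits
ratio = original_size / compressed_size = 7624 / 6251.68 = 1.2195

Compression ratio = 1.2195


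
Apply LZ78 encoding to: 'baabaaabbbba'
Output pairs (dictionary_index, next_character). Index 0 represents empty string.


LZ78 encoding steps:
Dictionary: {0: ''}
Step 1: w='' (idx 0), next='b' -> output (0, 'b'), add 'b' as idx 1
Step 2: w='' (idx 0), next='a' -> output (0, 'a'), add 'a' as idx 2
Step 3: w='a' (idx 2), next='b' -> output (2, 'b'), add 'ab' as idx 3
Step 4: w='a' (idx 2), next='a' -> output (2, 'a'), add 'aa' as idx 4
Step 5: w='ab' (idx 3), next='b' -> output (3, 'b'), add 'abb' as idx 5
Step 6: w='b' (idx 1), next='b' -> output (1, 'b'), add 'bb' as idx 6
Step 7: w='a' (idx 2), end of input -> output (2, '')


Encoded: [(0, 'b'), (0, 'a'), (2, 'b'), (2, 'a'), (3, 'b'), (1, 'b'), (2, '')]


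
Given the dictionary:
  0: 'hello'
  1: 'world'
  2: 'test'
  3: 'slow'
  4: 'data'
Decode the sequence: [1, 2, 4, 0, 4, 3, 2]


Look up each index in the dictionary:
  1 -> 'world'
  2 -> 'test'
  4 -> 'data'
  0 -> 'hello'
  4 -> 'data'
  3 -> 'slow'
  2 -> 'test'

Decoded: "world test data hello data slow test"


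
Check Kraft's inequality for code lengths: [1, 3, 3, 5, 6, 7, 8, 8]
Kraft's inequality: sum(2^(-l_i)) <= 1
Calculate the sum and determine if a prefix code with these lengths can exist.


Sum = 2^(-1) + 2^(-3) + 2^(-3) + 2^(-5) + 2^(-6) + 2^(-7) + 2^(-8) + 2^(-8)
    = 0.5 + 0.125 + 0.125 + 0.03125 + 0.015625 + 0.0078125 + 0.00390625 + 0.00390625
    = 208/256 = 0.8125
Since 0.8125 <= 1, Kraft's inequality IS satisfied.
A prefix code with these lengths CAN exist.

Kraft sum = 0.8125. Satisfied.


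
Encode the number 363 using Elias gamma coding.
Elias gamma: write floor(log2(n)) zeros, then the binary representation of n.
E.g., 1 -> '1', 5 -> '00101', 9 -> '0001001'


num_bits = floor(log2(363)) + 1 = 9
leading_zeros = num_bits - 1 = 8
binary(363) = 101101011

Elias gamma(363) = '00000000' + '101101011' = 00000000101101011 (17 bits)


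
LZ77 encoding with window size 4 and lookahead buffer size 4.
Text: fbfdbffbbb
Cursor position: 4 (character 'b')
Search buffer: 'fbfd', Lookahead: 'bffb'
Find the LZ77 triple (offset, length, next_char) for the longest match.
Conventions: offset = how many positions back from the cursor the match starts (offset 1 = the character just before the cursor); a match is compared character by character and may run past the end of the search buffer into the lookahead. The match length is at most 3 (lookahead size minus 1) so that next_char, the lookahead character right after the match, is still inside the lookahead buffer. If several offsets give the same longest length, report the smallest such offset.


Try each offset into the search buffer:
  offset=1 (pos 3, char 'd'): match length 0
  offset=2 (pos 2, char 'f'): match length 0
  offset=3 (pos 1, char 'b'): match length 2
  offset=4 (pos 0, char 'f'): match length 0
Longest match has length 2 at offset 3.
next_char = character at position 4 + 2 = 6 -> 'f'

Best match: offset=3, length=2 (matching 'bf' starting at position 1)
LZ77 triple: (3, 2, 'f')


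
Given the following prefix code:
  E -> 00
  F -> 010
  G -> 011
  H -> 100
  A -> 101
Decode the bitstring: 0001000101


Decoding step by step:
Bits 00 -> E
Bits 010 -> F
Bits 00 -> E
Bits 101 -> A


Decoded message: EFEA


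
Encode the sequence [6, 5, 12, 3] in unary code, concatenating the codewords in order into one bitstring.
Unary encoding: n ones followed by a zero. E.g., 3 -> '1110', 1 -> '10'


Encode each number as n ones followed by a terminating 0:
  6 -> 1111110 (7 bits)
  5 -> 111110 (6 bits)
  12 -> 1111111111110 (13 bits)
  3 -> 1110 (4 bits)
Total length = 7 + 6 + 13 + 4 = 30 bits.

Unary([6, 5, 12, 3]) = 111111011111011111111111101110 (30 bits)


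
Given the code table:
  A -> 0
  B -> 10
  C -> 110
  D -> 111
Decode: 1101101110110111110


Decoding:
110 -> C
110 -> C
111 -> D
0 -> A
110 -> C
111 -> D
110 -> C


Result: CCDACDC


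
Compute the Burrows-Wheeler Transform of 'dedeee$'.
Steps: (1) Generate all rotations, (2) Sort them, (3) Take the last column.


Rotations (sorted):
  0: $dedeee -> last char: e
  1: dedeee$ -> last char: $
  2: deee$de -> last char: e
  3: e$dedee -> last char: e
  4: edeee$d -> last char: d
  5: ee$dede -> last char: e
  6: eee$ded -> last char: d


BWT = e$eeded


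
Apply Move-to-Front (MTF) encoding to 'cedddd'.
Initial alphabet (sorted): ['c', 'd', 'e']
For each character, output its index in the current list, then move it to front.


MTF encoding:
'c': index 0 in ['c', 'd', 'e'] -> ['c', 'd', 'e']
'e': index 2 in ['c', 'd', 'e'] -> ['e', 'c', 'd']
'd': index 2 in ['e', 'c', 'd'] -> ['d', 'e', 'c']
'd': index 0 in ['d', 'e', 'c'] -> ['d', 'e', 'c']
'd': index 0 in ['d', 'e', 'c'] -> ['d', 'e', 'c']
'd': index 0 in ['d', 'e', 'c'] -> ['d', 'e', 'c']


Output: [0, 2, 2, 0, 0, 0]


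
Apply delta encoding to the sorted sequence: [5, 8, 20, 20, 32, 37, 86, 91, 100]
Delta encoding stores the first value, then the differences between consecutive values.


First value: 5
Deltas:
  8 - 5 = 3
  20 - 8 = 12
  20 - 20 = 0
  32 - 20 = 12
  37 - 32 = 5
  86 - 37 = 49
  91 - 86 = 5
  100 - 91 = 9


Delta encoded: [5, 3, 12, 0, 12, 5, 49, 5, 9]


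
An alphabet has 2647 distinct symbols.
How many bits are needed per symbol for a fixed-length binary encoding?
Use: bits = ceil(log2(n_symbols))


log2(2647) = 11.3701
Bracket: 2^11 = 2048 < 2647 <= 2^12 = 4096
So ceil(log2(2647)) = 12

bits = ceil(log2(2647)) = ceil(11.3701) = 12 bits


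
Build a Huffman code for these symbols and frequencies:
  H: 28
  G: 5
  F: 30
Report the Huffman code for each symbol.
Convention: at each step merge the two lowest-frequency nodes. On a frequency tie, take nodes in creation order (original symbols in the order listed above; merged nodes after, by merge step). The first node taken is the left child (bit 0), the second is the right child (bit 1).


Huffman tree construction:
Step 1: Merge G(5) + H(28) = 33
Step 2: Merge F(30) + (G+H)(33) = 63
Read each symbol's code off the tree from the root (left child = 0, right child = 1).

Codes:
  H: 11 (length 2)
  G: 10 (length 2)
  F: 0 (length 1)
Average code length: 96/63 = 1.5238 bits/symbol


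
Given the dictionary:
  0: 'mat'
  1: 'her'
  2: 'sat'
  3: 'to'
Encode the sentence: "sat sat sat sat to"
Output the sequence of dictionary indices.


Look up each word in the dictionary:
  'sat' -> 2
  'sat' -> 2
  'sat' -> 2
  'sat' -> 2
  'to' -> 3

Encoded: [2, 2, 2, 2, 3]


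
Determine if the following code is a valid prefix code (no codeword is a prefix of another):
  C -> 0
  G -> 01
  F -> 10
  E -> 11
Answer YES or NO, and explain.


Checking each pair (does one codeword prefix another?):
  C='0' vs G='01': prefix -- VIOLATION

NO -- this is NOT a valid prefix code. C (0) is a prefix of G (01).


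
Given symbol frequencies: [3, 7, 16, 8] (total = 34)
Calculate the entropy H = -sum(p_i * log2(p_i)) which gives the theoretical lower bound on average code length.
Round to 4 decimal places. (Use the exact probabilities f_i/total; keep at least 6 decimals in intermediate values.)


Per-symbol terms -p_i * log2(p_i) with p_i = f_i/34:
  p = 3/34 = 0.088235: log2(p) = -3.502500, -p*log2(p) = 0.309044
  p = 7/34 = 0.205882: log2(p) = -2.280108, -p*log2(p) = 0.469434
  p = 16/34 = 0.470588: log2(p) = -1.087463, -p*log2(p) = 0.511747
  p = 8/34 = 0.235294: log2(p) = -2.087463, -p*log2(p) = 0.491168
H = 0.309044 + 0.469434 + 0.511747 + 0.491168 = 1.781393

H = 1.7814 bits/symbol


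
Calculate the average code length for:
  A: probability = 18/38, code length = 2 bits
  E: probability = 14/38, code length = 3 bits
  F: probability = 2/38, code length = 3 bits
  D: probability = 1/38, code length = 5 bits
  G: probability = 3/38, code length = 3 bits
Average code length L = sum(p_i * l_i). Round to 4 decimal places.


Weighted contributions p_i * l_i:
  A: (18/38) * 2 = 36/38
  E: (14/38) * 3 = 42/38
  F: (2/38) * 3 = 6/38
  D: (1/38) * 5 = 5/38
  G: (3/38) * 3 = 9/38
Sum = (36 + 42 + 6 + 5 + 9)/38 = 98/38

L = 98/38 = 2.5789 bits/symbol


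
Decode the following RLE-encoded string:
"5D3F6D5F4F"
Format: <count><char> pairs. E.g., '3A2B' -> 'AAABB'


Expanding each <count><char> pair:
  5D -> 'DDDDD'
  3F -> 'FFF'
  6D -> 'DDDDDD'
  5F -> 'FFFFF'
  4F -> 'FFFF'

Decoded = DDDDDFFFDDDDDDFFFFFFFFF


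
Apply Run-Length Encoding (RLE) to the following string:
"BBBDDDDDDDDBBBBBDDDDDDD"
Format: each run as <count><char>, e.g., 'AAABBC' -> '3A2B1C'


Scanning runs left to right:
  i=0: run of 'B' x 3 -> '3B'
  i=3: run of 'D' x 8 -> '8D'
  i=11: run of 'B' x 5 -> '5B'
  i=16: run of 'D' x 7 -> '7D'

RLE = 3B8D5B7D


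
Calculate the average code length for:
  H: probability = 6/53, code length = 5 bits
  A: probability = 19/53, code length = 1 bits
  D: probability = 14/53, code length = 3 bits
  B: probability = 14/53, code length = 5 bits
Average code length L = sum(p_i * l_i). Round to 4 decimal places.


Weighted contributions p_i * l_i:
  H: (6/53) * 5 = 30/53
  A: (19/53) * 1 = 19/53
  D: (14/53) * 3 = 42/53
  B: (14/53) * 5 = 70/53
Sum = (30 + 19 + 42 + 70)/53 = 161/53

L = 161/53 = 3.0377 bits/symbol


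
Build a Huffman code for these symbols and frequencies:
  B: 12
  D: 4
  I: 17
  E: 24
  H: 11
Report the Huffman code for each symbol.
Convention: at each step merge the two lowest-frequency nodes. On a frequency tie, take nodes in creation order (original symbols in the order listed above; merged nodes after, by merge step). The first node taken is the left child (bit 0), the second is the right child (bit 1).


Huffman tree construction:
Step 1: Merge D(4) + H(11) = 15
Step 2: Merge B(12) + (D+H)(15) = 27
Step 3: Merge I(17) + E(24) = 41
Step 4: Merge (B+(D+H))(27) + (I+E)(41) = 68
Read each symbol's code off the tree from the root (left child = 0, right child = 1).

Codes:
  B: 00 (length 2)
  D: 010 (length 3)
  I: 10 (length 2)
  E: 11 (length 2)
  H: 011 (length 3)
Average code length: 151/68 = 2.2206 bits/symbol


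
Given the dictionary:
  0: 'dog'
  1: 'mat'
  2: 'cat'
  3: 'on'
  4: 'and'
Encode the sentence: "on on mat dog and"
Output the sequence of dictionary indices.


Look up each word in the dictionary:
  'on' -> 3
  'on' -> 3
  'mat' -> 1
  'dog' -> 0
  'and' -> 4

Encoded: [3, 3, 1, 0, 4]


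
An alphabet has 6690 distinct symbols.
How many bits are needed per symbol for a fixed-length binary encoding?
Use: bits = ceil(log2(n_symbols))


log2(6690) = 12.7078
Bracket: 2^12 = 4096 < 6690 <= 2^13 = 8192
So ceil(log2(6690)) = 13

bits = ceil(log2(6690)) = ceil(12.7078) = 13 bits


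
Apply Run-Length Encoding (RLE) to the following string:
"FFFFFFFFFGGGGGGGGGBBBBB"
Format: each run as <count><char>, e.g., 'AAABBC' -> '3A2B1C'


Scanning runs left to right:
  i=0: run of 'F' x 9 -> '9F'
  i=9: run of 'G' x 9 -> '9G'
  i=18: run of 'B' x 5 -> '5B'

RLE = 9F9G5B


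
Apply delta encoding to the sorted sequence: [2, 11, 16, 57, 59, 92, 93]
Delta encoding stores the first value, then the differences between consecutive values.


First value: 2
Deltas:
  11 - 2 = 9
  16 - 11 = 5
  57 - 16 = 41
  59 - 57 = 2
  92 - 59 = 33
  93 - 92 = 1


Delta encoded: [2, 9, 5, 41, 2, 33, 1]


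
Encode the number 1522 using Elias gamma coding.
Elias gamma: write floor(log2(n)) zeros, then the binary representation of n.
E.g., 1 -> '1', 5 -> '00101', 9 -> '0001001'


num_bits = floor(log2(1522)) + 1 = 11
leading_zeros = num_bits - 1 = 10
binary(1522) = 10111110010

Elias gamma(1522) = '0000000000' + '10111110010' = 000000000010111110010 (21 bits)


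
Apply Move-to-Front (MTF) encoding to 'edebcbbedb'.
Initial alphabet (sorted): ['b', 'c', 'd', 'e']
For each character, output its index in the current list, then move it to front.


MTF encoding:
'e': index 3 in ['b', 'c', 'd', 'e'] -> ['e', 'b', 'c', 'd']
'd': index 3 in ['e', 'b', 'c', 'd'] -> ['d', 'e', 'b', 'c']
'e': index 1 in ['d', 'e', 'b', 'c'] -> ['e', 'd', 'b', 'c']
'b': index 2 in ['e', 'd', 'b', 'c'] -> ['b', 'e', 'd', 'c']
'c': index 3 in ['b', 'e', 'd', 'c'] -> ['c', 'b', 'e', 'd']
'b': index 1 in ['c', 'b', 'e', 'd'] -> ['b', 'c', 'e', 'd']
'b': index 0 in ['b', 'c', 'e', 'd'] -> ['b', 'c', 'e', 'd']
'e': index 2 in ['b', 'c', 'e', 'd'] -> ['e', 'b', 'c', 'd']
'd': index 3 in ['e', 'b', 'c', 'd'] -> ['d', 'e', 'b', 'c']
'b': index 2 in ['d', 'e', 'b', 'c'] -> ['b', 'd', 'e', 'c']


Output: [3, 3, 1, 2, 3, 1, 0, 2, 3, 2]


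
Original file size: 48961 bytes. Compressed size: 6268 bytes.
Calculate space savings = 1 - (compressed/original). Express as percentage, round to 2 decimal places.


ratio = compressed/original = 6268/48961 = 0.12802
savings = 1 - ratio = 1 - 0.12802 = 0.87198
as a percentage: 0.87198 * 100 = 87.2%

Space savings = 1 - 6268/48961 = 87.2%


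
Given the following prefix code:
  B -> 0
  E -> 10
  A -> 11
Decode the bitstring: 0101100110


Decoding step by step:
Bits 0 -> B
Bits 10 -> E
Bits 11 -> A
Bits 0 -> B
Bits 0 -> B
Bits 11 -> A
Bits 0 -> B


Decoded message: BEABBAB


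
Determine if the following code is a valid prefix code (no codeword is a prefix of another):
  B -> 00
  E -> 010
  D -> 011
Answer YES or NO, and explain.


Checking each pair (does one codeword prefix another?):
  B='00' vs E='010': no prefix
  B='00' vs D='011': no prefix
  E='010' vs B='00': no prefix
  E='010' vs D='011': no prefix
  D='011' vs B='00': no prefix
  D='011' vs E='010': no prefix
No violation found over all pairs.

YES -- this is a valid prefix code. No codeword is a prefix of any other codeword.


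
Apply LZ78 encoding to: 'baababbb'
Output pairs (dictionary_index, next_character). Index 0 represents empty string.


LZ78 encoding steps:
Dictionary: {0: ''}
Step 1: w='' (idx 0), next='b' -> output (0, 'b'), add 'b' as idx 1
Step 2: w='' (idx 0), next='a' -> output (0, 'a'), add 'a' as idx 2
Step 3: w='a' (idx 2), next='b' -> output (2, 'b'), add 'ab' as idx 3
Step 4: w='ab' (idx 3), next='b' -> output (3, 'b'), add 'abb' as idx 4
Step 5: w='b' (idx 1), end of input -> output (1, '')


Encoded: [(0, 'b'), (0, 'a'), (2, 'b'), (3, 'b'), (1, '')]


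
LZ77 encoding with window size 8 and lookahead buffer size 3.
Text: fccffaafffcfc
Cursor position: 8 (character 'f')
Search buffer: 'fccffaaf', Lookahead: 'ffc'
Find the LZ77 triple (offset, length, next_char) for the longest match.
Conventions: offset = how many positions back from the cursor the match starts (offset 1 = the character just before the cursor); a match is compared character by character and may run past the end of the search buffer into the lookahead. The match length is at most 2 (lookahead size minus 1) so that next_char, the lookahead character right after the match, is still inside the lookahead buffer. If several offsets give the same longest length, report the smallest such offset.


Try each offset into the search buffer:
  offset=1 (pos 7, char 'f'): match length 2
  offset=2 (pos 6, char 'a'): match length 0
  offset=3 (pos 5, char 'a'): match length 0
  offset=4 (pos 4, char 'f'): match length 1
  offset=5 (pos 3, char 'f'): match length 2
  offset=6 (pos 2, char 'c'): match length 0
  offset=7 (pos 1, char 'c'): match length 0
  offset=8 (pos 0, char 'f'): match length 1
Longest match has length 2, found at offsets 1, 5; take the smallest, offset 1.
next_char = character at position 8 + 2 = 10 -> 'c'

Best match: offset=1, length=2 (matching 'ff' starting at position 7)
LZ77 triple: (1, 2, 'c')


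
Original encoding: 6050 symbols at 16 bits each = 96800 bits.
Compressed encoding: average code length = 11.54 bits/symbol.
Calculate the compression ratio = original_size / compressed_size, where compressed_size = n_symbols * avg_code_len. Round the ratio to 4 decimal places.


original_size = n_symbols * orig_bits = 6050 * 16 = 96800 bits
compressed_size = n_symbols * avg_code_len = 6050 * 11.54 = 69817.0 bits
ratio = original_size / compressed_size = 96800 / 69817.0 = 1.3865

Compression ratio = 1.3865


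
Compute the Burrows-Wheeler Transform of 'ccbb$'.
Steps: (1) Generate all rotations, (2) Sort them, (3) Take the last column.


Rotations (sorted):
  0: $ccbb -> last char: b
  1: b$ccb -> last char: b
  2: bb$cc -> last char: c
  3: cbb$c -> last char: c
  4: ccbb$ -> last char: $


BWT = bbcc$


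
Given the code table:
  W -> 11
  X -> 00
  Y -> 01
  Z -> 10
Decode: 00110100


Decoding:
00 -> X
11 -> W
01 -> Y
00 -> X


Result: XWYX


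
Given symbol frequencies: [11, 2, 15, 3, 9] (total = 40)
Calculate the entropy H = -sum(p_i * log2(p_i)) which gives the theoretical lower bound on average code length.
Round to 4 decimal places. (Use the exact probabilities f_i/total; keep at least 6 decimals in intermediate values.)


Per-symbol terms -p_i * log2(p_i) with p_i = f_i/40:
  p = 11/40 = 0.275000: log2(p) = -1.862496, -p*log2(p) = 0.512187
  p = 2/40 = 0.050000: log2(p) = -4.321928, -p*log2(p) = 0.216096
  p = 15/40 = 0.375000: log2(p) = -1.415037, -p*log2(p) = 0.530639
  p = 3/40 = 0.075000: log2(p) = -3.736966, -p*log2(p) = 0.280272
  p = 9/40 = 0.225000: log2(p) = -2.152003, -p*log2(p) = 0.484201
H = 0.512187 + 0.216096 + 0.530639 + 0.280272 + 0.484201 = 2.023395

H = 2.0234 bits/symbol


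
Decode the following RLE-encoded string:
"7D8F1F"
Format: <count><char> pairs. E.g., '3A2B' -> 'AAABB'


Expanding each <count><char> pair:
  7D -> 'DDDDDDD'
  8F -> 'FFFFFFFF'
  1F -> 'F'

Decoded = DDDDDDDFFFFFFFFF


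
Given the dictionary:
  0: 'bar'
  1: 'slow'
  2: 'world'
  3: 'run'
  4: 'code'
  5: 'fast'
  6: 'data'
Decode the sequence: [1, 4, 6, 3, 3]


Look up each index in the dictionary:
  1 -> 'slow'
  4 -> 'code'
  6 -> 'data'
  3 -> 'run'
  3 -> 'run'

Decoded: "slow code data run run"


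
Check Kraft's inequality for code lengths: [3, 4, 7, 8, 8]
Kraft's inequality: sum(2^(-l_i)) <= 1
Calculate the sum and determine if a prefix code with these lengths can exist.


Sum = 2^(-3) + 2^(-4) + 2^(-7) + 2^(-8) + 2^(-8)
    = 0.125 + 0.0625 + 0.0078125 + 0.00390625 + 0.00390625
    = 52/256 = 0.203125
Since 0.203125 <= 1, Kraft's inequality IS satisfied.
A prefix code with these lengths CAN exist.

Kraft sum = 0.203125. Satisfied.


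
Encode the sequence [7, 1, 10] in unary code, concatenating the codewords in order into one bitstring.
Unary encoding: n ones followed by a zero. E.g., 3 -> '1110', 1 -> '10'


Encode each number as n ones followed by a terminating 0:
  7 -> 11111110 (8 bits)
  1 -> 10 (2 bits)
  10 -> 11111111110 (11 bits)
Total length = 8 + 2 + 11 = 21 bits.

Unary([7, 1, 10]) = 111111101011111111110 (21 bits)


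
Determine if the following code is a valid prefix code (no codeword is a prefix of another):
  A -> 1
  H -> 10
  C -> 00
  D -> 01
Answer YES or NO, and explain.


Checking each pair (does one codeword prefix another?):
  A='1' vs H='10': prefix -- VIOLATION

NO -- this is NOT a valid prefix code. A (1) is a prefix of H (10).


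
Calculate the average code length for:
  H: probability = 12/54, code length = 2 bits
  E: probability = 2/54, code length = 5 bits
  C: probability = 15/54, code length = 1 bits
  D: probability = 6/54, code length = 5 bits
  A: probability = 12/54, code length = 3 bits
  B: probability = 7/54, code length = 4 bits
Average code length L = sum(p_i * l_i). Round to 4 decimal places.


Weighted contributions p_i * l_i:
  H: (12/54) * 2 = 24/54
  E: (2/54) * 5 = 10/54
  C: (15/54) * 1 = 15/54
  D: (6/54) * 5 = 30/54
  A: (12/54) * 3 = 36/54
  B: (7/54) * 4 = 28/54
Sum = (24 + 10 + 15 + 30 + 36 + 28)/54 = 143/54

L = 143/54 = 2.6481 bits/symbol


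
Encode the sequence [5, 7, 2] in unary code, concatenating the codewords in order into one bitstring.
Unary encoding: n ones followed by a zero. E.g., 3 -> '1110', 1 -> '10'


Encode each number as n ones followed by a terminating 0:
  5 -> 111110 (6 bits)
  7 -> 11111110 (8 bits)
  2 -> 110 (3 bits)
Total length = 6 + 8 + 3 = 17 bits.

Unary([5, 7, 2]) = 11111011111110110 (17 bits)


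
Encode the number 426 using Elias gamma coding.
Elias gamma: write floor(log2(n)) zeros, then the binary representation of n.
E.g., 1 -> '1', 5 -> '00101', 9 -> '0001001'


num_bits = floor(log2(426)) + 1 = 9
leading_zeros = num_bits - 1 = 8
binary(426) = 110101010

Elias gamma(426) = '00000000' + '110101010' = 00000000110101010 (17 bits)


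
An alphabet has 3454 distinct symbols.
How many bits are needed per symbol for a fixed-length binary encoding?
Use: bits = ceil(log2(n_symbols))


log2(3454) = 11.7541
Bracket: 2^11 = 2048 < 3454 <= 2^12 = 4096
So ceil(log2(3454)) = 12

bits = ceil(log2(3454)) = ceil(11.7541) = 12 bits


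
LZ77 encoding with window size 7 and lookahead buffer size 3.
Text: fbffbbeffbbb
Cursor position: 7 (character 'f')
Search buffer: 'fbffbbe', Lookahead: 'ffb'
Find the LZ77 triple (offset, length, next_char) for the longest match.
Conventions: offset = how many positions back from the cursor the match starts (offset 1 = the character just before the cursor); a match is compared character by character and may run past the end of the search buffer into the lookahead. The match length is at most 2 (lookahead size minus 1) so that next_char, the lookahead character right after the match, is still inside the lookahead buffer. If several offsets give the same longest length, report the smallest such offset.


Try each offset into the search buffer:
  offset=1 (pos 6, char 'e'): match length 0
  offset=2 (pos 5, char 'b'): match length 0
  offset=3 (pos 4, char 'b'): match length 0
  offset=4 (pos 3, char 'f'): match length 1
  offset=5 (pos 2, char 'f'): match length 2
  offset=6 (pos 1, char 'b'): match length 0
  offset=7 (pos 0, char 'f'): match length 1
Longest match has length 2 at offset 5.
next_char = character at position 7 + 2 = 9 -> 'b'

Best match: offset=5, length=2 (matching 'ff' starting at position 2)
LZ77 triple: (5, 2, 'b')


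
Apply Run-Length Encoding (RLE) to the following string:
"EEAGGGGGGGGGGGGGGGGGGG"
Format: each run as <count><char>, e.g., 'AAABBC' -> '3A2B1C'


Scanning runs left to right:
  i=0: run of 'E' x 2 -> '2E'
  i=2: run of 'A' x 1 -> '1A'
  i=3: run of 'G' x 19 -> '19G'

RLE = 2E1A19G


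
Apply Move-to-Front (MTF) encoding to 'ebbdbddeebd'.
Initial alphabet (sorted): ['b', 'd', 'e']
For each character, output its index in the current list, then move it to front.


MTF encoding:
'e': index 2 in ['b', 'd', 'e'] -> ['e', 'b', 'd']
'b': index 1 in ['e', 'b', 'd'] -> ['b', 'e', 'd']
'b': index 0 in ['b', 'e', 'd'] -> ['b', 'e', 'd']
'd': index 2 in ['b', 'e', 'd'] -> ['d', 'b', 'e']
'b': index 1 in ['d', 'b', 'e'] -> ['b', 'd', 'e']
'd': index 1 in ['b', 'd', 'e'] -> ['d', 'b', 'e']
'd': index 0 in ['d', 'b', 'e'] -> ['d', 'b', 'e']
'e': index 2 in ['d', 'b', 'e'] -> ['e', 'd', 'b']
'e': index 0 in ['e', 'd', 'b'] -> ['e', 'd', 'b']
'b': index 2 in ['e', 'd', 'b'] -> ['b', 'e', 'd']
'd': index 2 in ['b', 'e', 'd'] -> ['d', 'b', 'e']


Output: [2, 1, 0, 2, 1, 1, 0, 2, 0, 2, 2]


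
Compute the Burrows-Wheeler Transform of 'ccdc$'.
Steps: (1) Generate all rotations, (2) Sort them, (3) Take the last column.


Rotations (sorted):
  0: $ccdc -> last char: c
  1: c$ccd -> last char: d
  2: ccdc$ -> last char: $
  3: cdc$c -> last char: c
  4: dc$cc -> last char: c


BWT = cd$cc


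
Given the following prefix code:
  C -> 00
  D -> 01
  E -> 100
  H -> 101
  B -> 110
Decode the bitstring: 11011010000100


Decoding step by step:
Bits 110 -> B
Bits 110 -> B
Bits 100 -> E
Bits 00 -> C
Bits 100 -> E


Decoded message: BBECE


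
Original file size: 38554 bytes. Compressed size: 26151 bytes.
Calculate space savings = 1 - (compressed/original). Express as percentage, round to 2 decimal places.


ratio = compressed/original = 26151/38554 = 0.678295
savings = 1 - ratio = 1 - 0.678295 = 0.321705
as a percentage: 0.321705 * 100 = 32.17%

Space savings = 1 - 26151/38554 = 32.17%


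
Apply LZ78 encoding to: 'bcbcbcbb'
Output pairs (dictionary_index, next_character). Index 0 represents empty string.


LZ78 encoding steps:
Dictionary: {0: ''}
Step 1: w='' (idx 0), next='b' -> output (0, 'b'), add 'b' as idx 1
Step 2: w='' (idx 0), next='c' -> output (0, 'c'), add 'c' as idx 2
Step 3: w='b' (idx 1), next='c' -> output (1, 'c'), add 'bc' as idx 3
Step 4: w='bc' (idx 3), next='b' -> output (3, 'b'), add 'bcb' as idx 4
Step 5: w='b' (idx 1), end of input -> output (1, '')


Encoded: [(0, 'b'), (0, 'c'), (1, 'c'), (3, 'b'), (1, '')]


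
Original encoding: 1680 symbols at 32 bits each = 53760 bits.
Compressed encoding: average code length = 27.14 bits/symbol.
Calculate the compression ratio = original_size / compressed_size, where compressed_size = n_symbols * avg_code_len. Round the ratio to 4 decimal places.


original_size = n_symbols * orig_bits = 1680 * 32 = 53760 bits
compressed_size = n_symbols * avg_code_len = 1680 * 27.14 = 45595.2 bits
ratio = original_size / compressed_size = 53760 / 45595.2 = 1.1791

Compression ratio = 1.1791


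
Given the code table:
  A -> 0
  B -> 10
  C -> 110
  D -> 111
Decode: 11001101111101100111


Decoding:
110 -> C
0 -> A
110 -> C
111 -> D
110 -> C
110 -> C
0 -> A
111 -> D


Result: CACDCCAD


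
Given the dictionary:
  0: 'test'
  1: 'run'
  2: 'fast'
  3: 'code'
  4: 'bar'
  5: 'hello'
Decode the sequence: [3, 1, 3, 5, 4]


Look up each index in the dictionary:
  3 -> 'code'
  1 -> 'run'
  3 -> 'code'
  5 -> 'hello'
  4 -> 'bar'

Decoded: "code run code hello bar"


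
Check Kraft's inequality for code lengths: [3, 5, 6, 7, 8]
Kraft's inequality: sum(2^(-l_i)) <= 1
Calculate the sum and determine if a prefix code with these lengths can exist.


Sum = 2^(-3) + 2^(-5) + 2^(-6) + 2^(-7) + 2^(-8)
    = 0.125 + 0.03125 + 0.015625 + 0.0078125 + 0.00390625
    = 47/256 = 0.18359375
Since 0.18359375 <= 1, Kraft's inequality IS satisfied.
A prefix code with these lengths CAN exist.

Kraft sum = 0.18359375. Satisfied.


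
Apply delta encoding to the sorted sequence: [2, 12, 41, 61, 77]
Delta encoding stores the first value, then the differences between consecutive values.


First value: 2
Deltas:
  12 - 2 = 10
  41 - 12 = 29
  61 - 41 = 20
  77 - 61 = 16


Delta encoded: [2, 10, 29, 20, 16]


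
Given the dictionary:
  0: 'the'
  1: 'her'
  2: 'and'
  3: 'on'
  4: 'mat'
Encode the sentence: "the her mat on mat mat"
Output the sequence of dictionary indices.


Look up each word in the dictionary:
  'the' -> 0
  'her' -> 1
  'mat' -> 4
  'on' -> 3
  'mat' -> 4
  'mat' -> 4

Encoded: [0, 1, 4, 3, 4, 4]


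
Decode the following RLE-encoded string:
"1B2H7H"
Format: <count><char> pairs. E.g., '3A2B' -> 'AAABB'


Expanding each <count><char> pair:
  1B -> 'B'
  2H -> 'HH'
  7H -> 'HHHHHHH'

Decoded = BHHHHHHHHH


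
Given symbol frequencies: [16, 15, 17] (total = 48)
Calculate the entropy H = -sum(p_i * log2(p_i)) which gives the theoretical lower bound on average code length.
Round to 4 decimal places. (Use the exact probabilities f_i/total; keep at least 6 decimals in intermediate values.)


Per-symbol terms -p_i * log2(p_i) with p_i = f_i/48:
  p = 16/48 = 0.333333: log2(p) = -1.584963, -p*log2(p) = 0.528321
  p = 15/48 = 0.312500: log2(p) = -1.678072, -p*log2(p) = 0.524397
  p = 17/48 = 0.354167: log2(p) = -1.497500, -p*log2(p) = 0.530364
H = 0.528321 + 0.524397 + 0.530364 = 1.583082

H = 1.5831 bits/symbol


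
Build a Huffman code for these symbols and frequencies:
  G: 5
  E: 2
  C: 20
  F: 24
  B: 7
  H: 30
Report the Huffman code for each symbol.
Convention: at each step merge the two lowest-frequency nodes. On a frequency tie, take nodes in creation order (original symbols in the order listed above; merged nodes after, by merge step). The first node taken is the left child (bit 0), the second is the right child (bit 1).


Huffman tree construction:
Step 1: Merge E(2) + G(5) = 7
Step 2: Merge B(7) + (E+G)(7) = 14
Step 3: Merge (B+(E+G))(14) + C(20) = 34
Step 4: Merge F(24) + H(30) = 54
Step 5: Merge ((B+(E+G))+C)(34) + (F+H)(54) = 88
Read each symbol's code off the tree from the root (left child = 0, right child = 1).

Codes:
  G: 0011 (length 4)
  E: 0010 (length 4)
  C: 01 (length 2)
  F: 10 (length 2)
  B: 000 (length 3)
  H: 11 (length 2)
Average code length: 197/88 = 2.2386 bits/symbol


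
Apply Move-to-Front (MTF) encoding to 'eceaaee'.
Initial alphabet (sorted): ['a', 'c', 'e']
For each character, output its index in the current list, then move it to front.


MTF encoding:
'e': index 2 in ['a', 'c', 'e'] -> ['e', 'a', 'c']
'c': index 2 in ['e', 'a', 'c'] -> ['c', 'e', 'a']
'e': index 1 in ['c', 'e', 'a'] -> ['e', 'c', 'a']
'a': index 2 in ['e', 'c', 'a'] -> ['a', 'e', 'c']
'a': index 0 in ['a', 'e', 'c'] -> ['a', 'e', 'c']
'e': index 1 in ['a', 'e', 'c'] -> ['e', 'a', 'c']
'e': index 0 in ['e', 'a', 'c'] -> ['e', 'a', 'c']


Output: [2, 2, 1, 2, 0, 1, 0]
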